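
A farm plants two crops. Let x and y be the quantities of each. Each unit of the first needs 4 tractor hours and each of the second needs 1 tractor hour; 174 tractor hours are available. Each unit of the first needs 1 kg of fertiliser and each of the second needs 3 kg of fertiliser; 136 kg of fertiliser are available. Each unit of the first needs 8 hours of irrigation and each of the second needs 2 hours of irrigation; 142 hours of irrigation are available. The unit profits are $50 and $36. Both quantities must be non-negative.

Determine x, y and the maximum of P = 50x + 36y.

Corner points and P = 50x + 36y:
  (0, 0) → P = 0
  (0, 136/3) → P = 1632
  (71/4, 0) → P = 1775/2
  (7, 43) → P = 1898

The binding constraints are x + 3y = 136 and 8x + 2y = 142.
Solving simultaneously gives x = 7, y = 43.

x = 7, y = 43, maximum P = 1898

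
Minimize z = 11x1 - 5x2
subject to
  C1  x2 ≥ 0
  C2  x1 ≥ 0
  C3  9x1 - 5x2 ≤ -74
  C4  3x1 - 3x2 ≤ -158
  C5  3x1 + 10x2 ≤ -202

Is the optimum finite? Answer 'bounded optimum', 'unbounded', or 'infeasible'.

infeasible

The boundaries x2 = 0 and 3x1 + 10x2 = -202 meet at (-202/3, 0), but that point violates x1 ≥ 0. Every candidate vertex is excluded by some other constraint, so the feasible region is empty.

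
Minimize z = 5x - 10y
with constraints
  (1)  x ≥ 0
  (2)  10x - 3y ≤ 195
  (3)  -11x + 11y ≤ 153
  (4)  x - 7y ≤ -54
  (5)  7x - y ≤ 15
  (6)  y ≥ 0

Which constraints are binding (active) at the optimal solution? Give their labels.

Corner points and z = 5x - 10y:
  (0, 153/11) → z = -1530/11
  (0, 54/7) → z = -540/7
  (53/11, 206/11) → z = -1795/11
  (53/16, 131/16) → z = -1045/16

The minimum is at (53/11, 206/11). Substituting into each constraint, equality holds for (3) and (5); the remaining constraints have slack.

(3) and (5)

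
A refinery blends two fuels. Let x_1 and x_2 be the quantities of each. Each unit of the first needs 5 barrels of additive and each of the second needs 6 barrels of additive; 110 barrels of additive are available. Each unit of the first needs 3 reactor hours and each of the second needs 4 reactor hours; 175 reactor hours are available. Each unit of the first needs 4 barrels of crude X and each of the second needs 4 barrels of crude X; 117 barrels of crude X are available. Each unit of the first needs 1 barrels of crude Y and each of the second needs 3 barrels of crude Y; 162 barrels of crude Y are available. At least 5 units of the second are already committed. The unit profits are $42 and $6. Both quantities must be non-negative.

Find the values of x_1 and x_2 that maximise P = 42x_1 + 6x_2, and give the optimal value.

x_1 = 16, x_2 = 5, maximum P = 702

Feasible corners and P = 42x_1 + 6x_2:
  (0, 55/3) → P = 110
  (0, 5) → P = 30
  (16, 5) → P = 702

At the optimal vertex, 5x_1 + 6x_2 = 110 and x_2 = 5.
Solving simultaneously gives x_1 = 16, x_2 = 5.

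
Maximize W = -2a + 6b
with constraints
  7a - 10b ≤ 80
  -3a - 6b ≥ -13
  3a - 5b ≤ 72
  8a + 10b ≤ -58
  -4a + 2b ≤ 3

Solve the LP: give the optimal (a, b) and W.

a = -73/28, b = -26/7, maximum W = -239/14

At the optimal vertex, 8a + 10b = -58 and -4a + 2b = 3.
Solving simultaneously gives a = -73/28, b = -26/7.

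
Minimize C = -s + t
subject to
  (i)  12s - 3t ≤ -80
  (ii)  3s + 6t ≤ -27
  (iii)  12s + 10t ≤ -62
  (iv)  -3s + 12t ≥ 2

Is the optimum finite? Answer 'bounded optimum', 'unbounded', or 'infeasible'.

bounded optimum

Extreme points and C = -s + t:
  (-187/27, -28/27) → C = 53/9
  (-106/15, -8/5) → C = 82/15
The feasible region has finitely many vertices and no improving ray; the minimum is 82/15 at (-106/15, -8/5).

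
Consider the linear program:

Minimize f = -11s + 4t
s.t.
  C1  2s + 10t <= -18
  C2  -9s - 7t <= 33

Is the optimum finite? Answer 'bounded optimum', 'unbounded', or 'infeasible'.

unbounded

From the feasible point (-51/19, -24/19), moving in the direction (10, -2) keeps every constraint satisfied while f decreases without bound.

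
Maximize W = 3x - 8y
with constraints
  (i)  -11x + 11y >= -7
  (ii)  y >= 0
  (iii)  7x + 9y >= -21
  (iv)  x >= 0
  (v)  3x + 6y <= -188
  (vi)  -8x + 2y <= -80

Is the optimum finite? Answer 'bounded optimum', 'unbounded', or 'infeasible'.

The boundaries -11x + 11y = -7 and -8x + 2y = -80 meet at (433/33, 412/33), but that point violates 3x + 6y ≤ -188. Every candidate vertex is excluded by some other constraint, so the feasible region is empty.

infeasible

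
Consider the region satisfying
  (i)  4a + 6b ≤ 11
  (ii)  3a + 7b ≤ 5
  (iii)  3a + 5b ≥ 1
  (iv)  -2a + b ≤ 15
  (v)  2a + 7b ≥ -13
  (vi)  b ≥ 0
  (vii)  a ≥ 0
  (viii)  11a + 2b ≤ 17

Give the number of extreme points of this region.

Intersecting each pair of boundary lines and keeping only the points that satisfy every inequality leaves:
  (0, 5/7)
  (109/71, 4/71)
  (1/3, 0)
  (0, 1/5)
  (17/11, 0)

5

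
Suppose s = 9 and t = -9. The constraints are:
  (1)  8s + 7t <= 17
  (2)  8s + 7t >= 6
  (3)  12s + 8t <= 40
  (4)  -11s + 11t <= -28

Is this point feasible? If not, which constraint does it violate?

feasible

(1): 9 ≤ 17 ✓
(2): 9 ≥ 6 ✓
(3): 36 ≤ 40 ✓
(4): -198 ≤ -28 ✓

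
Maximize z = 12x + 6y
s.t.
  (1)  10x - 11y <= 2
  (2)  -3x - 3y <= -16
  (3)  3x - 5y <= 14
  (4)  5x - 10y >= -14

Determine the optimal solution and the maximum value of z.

Feasible corners and z = 12x + 6y:
  (26/9, 22/9) → z = 148/3
  (58/15, 10/3) → z = 332/5
  (118/45, 122/45) → z = 716/15

At the optimal vertex, 10x - 11y = 2 and 5x - 10y = -14.
Solving simultaneously gives x = 58/15, y = 10/3.

x = 58/15, y = 10/3, maximum z = 332/5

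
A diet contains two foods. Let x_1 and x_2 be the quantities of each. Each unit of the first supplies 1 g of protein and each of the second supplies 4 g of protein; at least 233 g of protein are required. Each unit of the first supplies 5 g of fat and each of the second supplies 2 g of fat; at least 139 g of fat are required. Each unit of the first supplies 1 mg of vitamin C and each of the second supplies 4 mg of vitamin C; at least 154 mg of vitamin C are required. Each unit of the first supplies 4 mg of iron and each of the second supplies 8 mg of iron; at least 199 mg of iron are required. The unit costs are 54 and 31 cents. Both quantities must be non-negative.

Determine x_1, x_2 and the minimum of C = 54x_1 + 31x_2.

Vertices and C = 54x_1 + 31x_2:
  (0, 139/2) → C = 4309/2
  (233, 0) → C = 12582
  (5, 57) → C = 2037
The feasible region is unbounded (it extends along (0, 1), (1, 0)), but C strictly increases along every unbounded feasible direction, so there is no improving ray and the minimum is attained at a vertex.

At the optimal vertex, x_1 + 4x_2 = 233 and 5x_1 + 2x_2 = 139.
Solving simultaneously gives x_1 = 5, x_2 = 57.

x_1 = 5, x_2 = 57, minimum C = 2037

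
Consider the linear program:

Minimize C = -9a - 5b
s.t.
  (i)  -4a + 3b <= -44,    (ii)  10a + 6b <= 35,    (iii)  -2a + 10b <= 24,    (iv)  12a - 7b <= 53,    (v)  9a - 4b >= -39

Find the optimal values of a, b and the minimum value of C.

a = -149/8, b = -79/2, minimum C = 2921/8

Vertices and C = -9a - 5b:
  (-149/8, -79/2) → C = 2921/8
  (-293/11, -552/11) → C = 5397/11
  (-97/3, -63) → C = 606

At the optimal vertex, -4a + 3b = -44 and 12a - 7b = 53.
Solving simultaneously gives a = -149/8, b = -79/2.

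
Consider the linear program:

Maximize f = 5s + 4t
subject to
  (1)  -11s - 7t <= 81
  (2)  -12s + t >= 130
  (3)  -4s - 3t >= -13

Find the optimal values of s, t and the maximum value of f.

s = -334/5, t = 467/5, maximum f = 198/5

Feasible corners and f = 5s + 4t:
  (-991/95, 458/95) → f = -3123/95
  (-334/5, 467/5) → f = 198/5
  (-377/40, 169/10) → f = 819/40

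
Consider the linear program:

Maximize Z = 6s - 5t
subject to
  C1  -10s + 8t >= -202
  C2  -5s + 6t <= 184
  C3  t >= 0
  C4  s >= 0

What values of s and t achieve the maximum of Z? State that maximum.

The optimum lies where -10s + 8t = -202 and t = 0.
Solving simultaneously gives s = 101/5, t = 0.

s = 101/5, t = 0, maximum Z = 606/5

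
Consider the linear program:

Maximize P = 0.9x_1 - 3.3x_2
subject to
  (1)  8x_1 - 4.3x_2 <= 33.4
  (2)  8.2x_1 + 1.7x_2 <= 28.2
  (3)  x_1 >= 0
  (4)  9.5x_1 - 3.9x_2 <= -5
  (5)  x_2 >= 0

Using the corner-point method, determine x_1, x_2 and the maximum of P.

Vertices and P = 0.9x_1 - 3.3x_2:
  (0, 282/17) → P = -4653/85
  (10148/4813, 30890/4813) → P = -464019/24065
  (0, 50/39) → P = -55/13

x_1 = 0, x_2 = 50/39, maximum P = -55/13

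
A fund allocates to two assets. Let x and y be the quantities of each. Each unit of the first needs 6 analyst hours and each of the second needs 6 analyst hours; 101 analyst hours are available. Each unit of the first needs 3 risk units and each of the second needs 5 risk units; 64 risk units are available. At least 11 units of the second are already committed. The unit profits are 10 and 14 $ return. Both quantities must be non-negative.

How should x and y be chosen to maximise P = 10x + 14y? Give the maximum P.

Extreme points and P = 10x + 14y:
  (0, 64/5) → P = 896/5
  (0, 11) → P = 154
  (3, 11) → P = 184

x = 3, y = 11, maximum P = 184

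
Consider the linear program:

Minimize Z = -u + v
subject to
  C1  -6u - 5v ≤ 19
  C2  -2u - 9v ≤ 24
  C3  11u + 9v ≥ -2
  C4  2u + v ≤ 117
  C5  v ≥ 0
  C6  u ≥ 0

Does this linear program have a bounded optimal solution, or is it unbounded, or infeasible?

bounded optimum

Feasible corners and Z = -u + v:
  (117/2, 0) → Z = -117/2
  (0, 117) → Z = 117
  (0, 0) → Z = 0
The feasible region has finitely many vertices and no improving ray; the minimum is -117/2 at (117/2, 0).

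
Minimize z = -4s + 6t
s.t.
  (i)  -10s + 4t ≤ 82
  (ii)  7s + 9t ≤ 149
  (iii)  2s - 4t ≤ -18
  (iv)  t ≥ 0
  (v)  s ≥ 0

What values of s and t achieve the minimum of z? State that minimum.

s = 217/23, t = 212/23, minimum z = 404/23

The binding constraints are 7s + 9t = 149 and 2s - 4t = -18.
Solving simultaneously gives s = 217/23, t = 212/23.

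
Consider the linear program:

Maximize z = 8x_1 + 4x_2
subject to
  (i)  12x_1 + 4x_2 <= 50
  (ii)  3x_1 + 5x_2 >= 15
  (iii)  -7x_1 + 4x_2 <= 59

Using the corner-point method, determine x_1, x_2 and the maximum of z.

Vertices and z = 8x_1 + 4x_2:
  (95/24, 5/8) → z = 205/6
  (-9/19, 529/38) → z = 986/19
  (-5, 6) → z = -16

x_1 = -9/19, x_2 = 529/38, maximum z = 986/19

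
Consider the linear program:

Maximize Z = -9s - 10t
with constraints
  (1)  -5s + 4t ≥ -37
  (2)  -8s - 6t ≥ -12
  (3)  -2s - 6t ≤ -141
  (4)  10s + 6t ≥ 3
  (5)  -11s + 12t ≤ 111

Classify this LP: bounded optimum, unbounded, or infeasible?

infeasible

The boundaries -5s + 4t = -37 and -8s - 6t = -12 meet at (135/31, -118/31), but that point violates -2s - 6t ≤ -141. Every candidate vertex is excluded by some other constraint, so the feasible region is empty.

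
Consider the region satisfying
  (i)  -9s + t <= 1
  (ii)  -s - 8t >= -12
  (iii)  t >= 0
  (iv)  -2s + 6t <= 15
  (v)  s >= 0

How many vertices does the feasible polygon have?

Intersecting each pair of boundary lines and keeping only the points that satisfy every inequality leaves:
  (4/73, 109/73)
  (0, 1)
  (12, 0)
  (0, 0)

4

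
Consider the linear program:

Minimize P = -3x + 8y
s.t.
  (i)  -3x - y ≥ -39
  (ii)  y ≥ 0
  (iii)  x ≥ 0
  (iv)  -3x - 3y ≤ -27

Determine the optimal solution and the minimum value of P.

x = 13, y = 0, minimum P = -39

Vertices and P = -3x + 8y:
  (13, 0) → P = -39
  (0, 39) → P = 312
  (9, 0) → P = -27
  (0, 9) → P = 72

At the optimal vertex, -3x - y = -39 and y = 0.
Solving simultaneously gives x = 13, y = 0.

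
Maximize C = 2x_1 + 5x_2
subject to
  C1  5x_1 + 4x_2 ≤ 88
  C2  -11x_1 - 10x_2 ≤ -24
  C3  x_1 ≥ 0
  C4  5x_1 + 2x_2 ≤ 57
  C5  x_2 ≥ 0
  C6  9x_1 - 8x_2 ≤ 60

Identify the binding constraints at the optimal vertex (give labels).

C1 and C3

Vertices and C = 2x_1 + 5x_2:
  (0, 22) → C = 110
  (26/5, 31/2) → C = 879/10
  (0, 12/5) → C = 12
  (24/11, 0) → C = 48/11
  (288/29, 213/58) → C = 2217/58
  (20/3, 0) → C = 40/3

The maximum is at (0, 22). Substituting into each constraint, equality holds for C1 and C3; the remaining constraints have slack.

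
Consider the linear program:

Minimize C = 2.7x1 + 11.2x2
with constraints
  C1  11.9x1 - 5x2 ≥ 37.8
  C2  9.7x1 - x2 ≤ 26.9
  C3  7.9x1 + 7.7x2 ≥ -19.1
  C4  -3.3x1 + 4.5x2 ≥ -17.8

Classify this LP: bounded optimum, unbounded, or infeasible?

bounded optimum

Corner points and C = 2.7x1 + 11.2x2:
  (967/366, -931/732) → C = -26027/3660
  (1622/741, -8708/3705) → C = -378163/18525
  (2065/807, -8389/4035) → C = -660793/40350
The feasible region has finitely many vertices and no improving ray; the minimum is -378163/18525 at (1622/741, -8708/3705).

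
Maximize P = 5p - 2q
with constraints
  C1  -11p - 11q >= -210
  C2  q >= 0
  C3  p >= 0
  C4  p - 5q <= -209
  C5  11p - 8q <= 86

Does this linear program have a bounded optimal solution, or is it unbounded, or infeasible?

infeasible

The boundaries -11p - 11q = -210 and p = 0 meet at (0, 210/11), but that point violates p - 5q ≤ -209. Every candidate vertex is excluded by some other constraint, so the feasible region is empty.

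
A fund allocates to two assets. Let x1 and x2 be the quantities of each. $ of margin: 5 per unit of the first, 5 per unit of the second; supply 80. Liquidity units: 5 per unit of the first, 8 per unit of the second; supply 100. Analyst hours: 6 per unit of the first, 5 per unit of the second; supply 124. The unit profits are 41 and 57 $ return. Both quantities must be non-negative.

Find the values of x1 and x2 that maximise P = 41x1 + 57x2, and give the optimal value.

x1 = 28/3, x2 = 20/3, maximum P = 2288/3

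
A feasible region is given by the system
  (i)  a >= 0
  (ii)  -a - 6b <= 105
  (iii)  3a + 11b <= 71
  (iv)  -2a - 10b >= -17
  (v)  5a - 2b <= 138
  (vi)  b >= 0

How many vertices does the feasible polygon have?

Of the 15 pairwise boundary intersections, those satisfying every inequality are:
  (0, 17/10)
  (0, 0)
  (17/2, 0)

3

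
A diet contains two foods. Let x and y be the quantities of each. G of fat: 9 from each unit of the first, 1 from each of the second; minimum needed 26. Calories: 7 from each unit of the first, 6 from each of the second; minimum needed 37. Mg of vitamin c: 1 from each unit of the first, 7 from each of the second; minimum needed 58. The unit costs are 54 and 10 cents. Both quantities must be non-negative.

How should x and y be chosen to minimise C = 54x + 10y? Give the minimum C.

Extreme points and C = 54x + 10y:
  (0, 26) → C = 260
  (58, 0) → C = 3132
  (2, 8) → C = 188
The feasible region is unbounded (it extends along (0, 1), (1, 0)), but C strictly increases along every unbounded feasible direction, so there is no improving ray and the minimum is attained at a vertex.

x = 2, y = 8, minimum C = 188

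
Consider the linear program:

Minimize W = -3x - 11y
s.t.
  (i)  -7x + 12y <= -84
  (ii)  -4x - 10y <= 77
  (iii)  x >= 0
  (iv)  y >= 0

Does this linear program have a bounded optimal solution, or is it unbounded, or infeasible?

unbounded

From the feasible point (12, 0), moving in the direction (12, 7) keeps every constraint satisfied while W decreases without bound.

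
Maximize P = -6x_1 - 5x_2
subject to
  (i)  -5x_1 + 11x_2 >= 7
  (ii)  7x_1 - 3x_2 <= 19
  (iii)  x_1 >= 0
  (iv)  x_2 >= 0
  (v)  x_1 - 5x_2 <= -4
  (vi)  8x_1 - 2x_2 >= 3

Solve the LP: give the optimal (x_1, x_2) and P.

x_1 = 23/38, x_2 = 35/38, maximum P = -313/38

Vertices and P = -6x_1 - 5x_2:
  (115/31, 72/31) → P = -1050/31
  (9/14, 13/14) → P = -17/2
  (23/38, 35/38) → P = -313/38
The feasible region is unbounded (it extends along (3, 7), (1, 4)), but P strictly decreases along every unbounded feasible direction, so there is no improving ray and the maximum is attained at a vertex.

The optimum lies where x_1 - 5x_2 = -4 and 8x_1 - 2x_2 = 3.
Solving simultaneously gives x_1 = 23/38, x_2 = 35/38.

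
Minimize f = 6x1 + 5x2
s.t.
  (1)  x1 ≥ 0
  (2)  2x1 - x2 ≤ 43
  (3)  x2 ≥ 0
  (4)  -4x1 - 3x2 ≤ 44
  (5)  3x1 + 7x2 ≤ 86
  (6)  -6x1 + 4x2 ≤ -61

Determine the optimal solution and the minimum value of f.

x1 = 61/6, x2 = 0, minimum f = 61

Feasible corners and f = 6x1 + 5x2:
  (43/2, 0) → f = 129
  (387/17, 43/17) → f = 2537/17
  (61/6, 0) → f = 61
  (257/18, 37/6) → f = 233/2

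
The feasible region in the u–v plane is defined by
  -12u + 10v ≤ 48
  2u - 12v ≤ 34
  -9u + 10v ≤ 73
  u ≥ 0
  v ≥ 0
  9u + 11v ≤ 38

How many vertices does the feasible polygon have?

3

Of the 15 pairwise boundary intersections, those satisfying every inequality are:
  (0, 0)
  (0, 38/11)
  (38/9, 0)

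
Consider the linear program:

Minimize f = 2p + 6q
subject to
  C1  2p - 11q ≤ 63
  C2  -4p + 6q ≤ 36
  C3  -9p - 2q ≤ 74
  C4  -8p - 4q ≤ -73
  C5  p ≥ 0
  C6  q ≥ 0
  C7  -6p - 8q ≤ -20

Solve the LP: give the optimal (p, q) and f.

Corner points and f = 2p + 6q:
  (63/2, 0) → f = 63
  (147/32, 145/16) → f = 1017/16
  (73/8, 0) → f = 73/4
The feasible region is unbounded (it extends along (3, 2), (11, 2)), but f strictly increases along every unbounded feasible direction, so there is no improving ray and the minimum is attained at a vertex.

The binding constraints are -8p - 4q = -73 and q = 0.
Solving simultaneously gives p = 73/8, q = 0.

p = 73/8, q = 0, minimum f = 73/4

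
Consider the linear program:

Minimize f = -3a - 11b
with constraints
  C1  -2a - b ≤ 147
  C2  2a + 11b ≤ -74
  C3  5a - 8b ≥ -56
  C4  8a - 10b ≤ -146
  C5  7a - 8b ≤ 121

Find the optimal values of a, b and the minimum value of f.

Extreme points and f = -3a - 11b:
  (-176/3, -89/3) → f = 1507/3
  (-404/7, -221/7) → f = 3643/7
  (-304/7, -141/7) → f = 2463/7

a = -304/7, b = -141/7, minimum f = 2463/7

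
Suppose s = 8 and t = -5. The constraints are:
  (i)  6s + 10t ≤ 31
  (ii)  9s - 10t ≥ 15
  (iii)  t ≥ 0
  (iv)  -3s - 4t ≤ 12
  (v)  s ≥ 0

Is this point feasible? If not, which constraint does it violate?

not feasible — violates (iii)

Constraint (iii): t = -5, which is not ≥ 0. All other constraints are satisfied.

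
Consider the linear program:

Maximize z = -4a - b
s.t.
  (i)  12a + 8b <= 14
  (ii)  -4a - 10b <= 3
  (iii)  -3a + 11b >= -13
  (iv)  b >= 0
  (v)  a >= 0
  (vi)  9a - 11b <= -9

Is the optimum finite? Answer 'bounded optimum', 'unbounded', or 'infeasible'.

Extreme points and z = -4a - b:
  (0, 7/4) → z = -7/4
  (41/102, 39/34) → z = -281/102
  (0, 9/11) → z = -9/11
The feasible region has finitely many vertices and no improving ray; the maximum is -9/11 at (0, 9/11).

bounded optimum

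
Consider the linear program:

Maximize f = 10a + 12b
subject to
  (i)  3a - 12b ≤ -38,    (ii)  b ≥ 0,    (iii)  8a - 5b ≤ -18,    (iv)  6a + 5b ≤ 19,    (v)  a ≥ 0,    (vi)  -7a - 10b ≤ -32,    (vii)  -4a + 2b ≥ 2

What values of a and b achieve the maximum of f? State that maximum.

Corner points and f = 10a + 12b:
  (1/14, 26/7) → f = 317/7
  (0, 18/5) → f = 216/5
  (0, 19/5) → f = 228/5

a = 0, b = 19/5, maximum f = 228/5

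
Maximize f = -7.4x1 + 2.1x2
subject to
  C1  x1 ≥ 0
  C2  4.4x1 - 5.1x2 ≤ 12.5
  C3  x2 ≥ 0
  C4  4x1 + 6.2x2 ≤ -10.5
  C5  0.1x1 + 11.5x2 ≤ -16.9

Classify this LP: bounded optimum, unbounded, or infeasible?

The boundaries x1 = 0 and 4.4x1 - 5.1x2 = 12.5 meet at (0, -125/51), but that point violates x2 ≥ 0. Every candidate vertex is excluded by some other constraint, so the feasible region is empty.

infeasible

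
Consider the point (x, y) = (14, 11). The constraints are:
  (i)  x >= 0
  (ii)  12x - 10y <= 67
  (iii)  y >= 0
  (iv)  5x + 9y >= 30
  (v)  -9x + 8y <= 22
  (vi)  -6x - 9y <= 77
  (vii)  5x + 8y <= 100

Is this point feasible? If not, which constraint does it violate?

Constraint (vii): 5x + 8y = 158, which is not ≤ 100. All other constraints are satisfied.

not feasible — violates (vii)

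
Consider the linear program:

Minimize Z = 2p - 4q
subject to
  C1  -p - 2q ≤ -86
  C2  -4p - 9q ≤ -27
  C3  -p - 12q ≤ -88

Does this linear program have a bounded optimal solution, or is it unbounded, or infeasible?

unbounded

From the feasible point (428/5, 1/5), moving in the direction (-2, 1) keeps every constraint satisfied while Z decreases without bound.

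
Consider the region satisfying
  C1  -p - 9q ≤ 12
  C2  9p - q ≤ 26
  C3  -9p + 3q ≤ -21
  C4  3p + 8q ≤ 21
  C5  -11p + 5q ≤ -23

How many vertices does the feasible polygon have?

4

Intersecting each pair of boundary lines and keeping only the points that satisfy every inequality leaves:
  (111/41, -67/41)
  (51/28, -43/28)
  (229/75, 37/25)
  (77/27, 14/9)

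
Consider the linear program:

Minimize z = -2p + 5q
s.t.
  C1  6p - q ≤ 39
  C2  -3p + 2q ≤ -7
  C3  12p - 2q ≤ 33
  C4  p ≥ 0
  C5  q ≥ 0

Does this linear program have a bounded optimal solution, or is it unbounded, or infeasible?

bounded optimum

Vertices and z = -2p + 5q:
  (26/9, 5/6) → z = -29/18
  (7/3, 0) → z = -14/3
  (11/4, 0) → z = -11/2
The feasible region has finitely many vertices and no improving ray; the minimum is -11/2 at (11/4, 0).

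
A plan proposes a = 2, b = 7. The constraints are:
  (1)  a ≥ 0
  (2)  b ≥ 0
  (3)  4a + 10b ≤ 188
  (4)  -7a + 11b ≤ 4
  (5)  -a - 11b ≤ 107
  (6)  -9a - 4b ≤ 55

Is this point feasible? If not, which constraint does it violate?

not feasible — violates (4)

Constraint (4): -7a + 11b = 63, which is not ≤ 4. All other constraints are satisfied.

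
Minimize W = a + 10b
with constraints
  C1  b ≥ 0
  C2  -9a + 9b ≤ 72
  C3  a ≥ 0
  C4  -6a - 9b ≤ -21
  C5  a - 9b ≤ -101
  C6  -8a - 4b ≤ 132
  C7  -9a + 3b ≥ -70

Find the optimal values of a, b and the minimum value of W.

a = 29/8, b = 93/8, minimum W = 959/8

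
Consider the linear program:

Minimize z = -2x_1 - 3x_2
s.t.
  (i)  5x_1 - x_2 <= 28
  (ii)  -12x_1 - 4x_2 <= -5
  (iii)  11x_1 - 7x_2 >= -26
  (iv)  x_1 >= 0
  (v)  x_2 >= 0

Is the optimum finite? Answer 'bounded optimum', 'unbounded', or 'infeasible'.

bounded optimum

Extreme points and z = -2x_1 - 3x_2:
  (37/4, 73/4) → z = -293/4
  (28/5, 0) → z = -56/5
  (0, 5/4) → z = -15/4
  (5/12, 0) → z = -5/6
  (0, 26/7) → z = -78/7
The feasible region has finitely many vertices and no improving ray; the minimum is -293/4 at (37/4, 73/4).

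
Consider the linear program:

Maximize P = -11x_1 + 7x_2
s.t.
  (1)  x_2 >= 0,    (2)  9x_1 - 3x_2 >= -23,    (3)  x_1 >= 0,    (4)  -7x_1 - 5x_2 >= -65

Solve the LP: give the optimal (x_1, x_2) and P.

Feasible corners and P = -11x_1 + 7x_2:
  (0, 0) → P = 0
  (65/7, 0) → P = -715/7
  (0, 23/3) → P = 161/3
  (40/33, 373/33) → P = 2171/33

The binding constraints are 9x_1 - 3x_2 = -23 and -7x_1 - 5x_2 = -65.
Solving simultaneously gives x_1 = 40/33, x_2 = 373/33.

x_1 = 40/33, x_2 = 373/33, maximum P = 2171/33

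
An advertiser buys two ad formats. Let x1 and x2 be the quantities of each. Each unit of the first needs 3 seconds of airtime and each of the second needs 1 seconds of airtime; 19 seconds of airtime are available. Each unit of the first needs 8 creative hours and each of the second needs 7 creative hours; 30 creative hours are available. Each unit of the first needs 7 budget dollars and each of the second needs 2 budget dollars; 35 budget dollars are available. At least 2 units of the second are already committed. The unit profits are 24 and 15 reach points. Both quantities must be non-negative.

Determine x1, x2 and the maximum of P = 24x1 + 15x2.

Extreme points and P = 24x1 + 15x2:
  (0, 30/7) → P = 450/7
  (0, 2) → P = 30
  (2, 2) → P = 78

The binding constraints are 8x1 + 7x2 = 30 and x2 = 2.
Solving simultaneously gives x1 = 2, x2 = 2.

x1 = 2, x2 = 2, maximum P = 78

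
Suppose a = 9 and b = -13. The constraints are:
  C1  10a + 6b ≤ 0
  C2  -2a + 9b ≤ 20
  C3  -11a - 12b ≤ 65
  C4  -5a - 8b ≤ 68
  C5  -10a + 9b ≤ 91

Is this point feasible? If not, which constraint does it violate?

not feasible — violates C1

Constraint C1: 10a + 6b = 12, which is not ≤ 0. All other constraints are satisfied.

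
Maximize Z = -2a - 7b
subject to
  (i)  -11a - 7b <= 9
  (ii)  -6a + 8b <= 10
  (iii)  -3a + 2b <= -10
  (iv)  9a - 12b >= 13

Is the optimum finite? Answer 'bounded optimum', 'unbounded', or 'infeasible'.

From the feasible point (52/43, -137/43), moving in the direction (7, -11) keeps every constraint satisfied while Z increases without bound.

unbounded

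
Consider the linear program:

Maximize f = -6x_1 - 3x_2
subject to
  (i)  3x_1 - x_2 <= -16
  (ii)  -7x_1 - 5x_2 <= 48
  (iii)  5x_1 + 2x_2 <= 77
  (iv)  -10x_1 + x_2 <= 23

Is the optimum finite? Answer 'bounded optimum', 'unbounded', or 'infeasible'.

Corner points and f = -6x_1 - 3x_2:
  (45/11, 311/11) → f = -1203/11
  (-1, 13) → f = -33
  (31/25, 177/5) → f = -2841/25
The feasible region has finitely many vertices and no improving ray; the maximum is -33 at (-1, 13).

bounded optimum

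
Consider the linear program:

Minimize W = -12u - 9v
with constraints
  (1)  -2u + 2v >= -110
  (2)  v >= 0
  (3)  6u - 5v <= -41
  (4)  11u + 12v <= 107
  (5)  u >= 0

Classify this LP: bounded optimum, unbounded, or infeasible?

bounded optimum

Vertices and W = -12u - 9v:
  (43/127, 1093/127) → W = -10353/127
  (0, 41/5) → W = -369/5
  (0, 107/12) → W = -321/4
The feasible region has finitely many vertices and no improving ray; the minimum is -10353/127 at (43/127, 1093/127).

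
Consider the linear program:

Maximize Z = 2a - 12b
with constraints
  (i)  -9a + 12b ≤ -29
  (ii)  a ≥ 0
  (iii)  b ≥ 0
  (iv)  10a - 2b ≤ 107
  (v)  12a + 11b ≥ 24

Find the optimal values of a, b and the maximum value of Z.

a = 107/10, b = 0, maximum Z = 107/5

Feasible corners and Z = 2a - 12b:
  (29/9, 0) → Z = 58/9
  (613/51, 673/102) → Z = -2812/51
  (107/10, 0) → Z = 107/5

The binding constraints are b = 0 and 10a - 2b = 107.
Solving simultaneously gives a = 107/10, b = 0.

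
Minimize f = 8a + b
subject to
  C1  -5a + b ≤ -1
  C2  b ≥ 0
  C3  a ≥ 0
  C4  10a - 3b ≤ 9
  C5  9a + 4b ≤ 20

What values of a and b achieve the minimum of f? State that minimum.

Extreme points and f = 8a + b:
  (1/5, 0) → f = 8/5
  (24/29, 91/29) → f = 283/29
  (9/10, 0) → f = 36/5
  (96/67, 119/67) → f = 887/67

a = 1/5, b = 0, minimum f = 8/5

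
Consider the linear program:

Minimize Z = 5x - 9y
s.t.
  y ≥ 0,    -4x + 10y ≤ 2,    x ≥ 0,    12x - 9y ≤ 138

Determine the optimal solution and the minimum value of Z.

x = 0, y = 1/5, minimum Z = -9/5

Vertices and Z = 5x - 9y:
  (0, 0) → Z = 0
  (23/2, 0) → Z = 115/2
  (0, 1/5) → Z = -9/5
  (233/14, 48/7) → Z = 43/2

The optimum lies where -4x + 10y = 2 and x = 0.
Solving simultaneously gives x = 0, y = 1/5.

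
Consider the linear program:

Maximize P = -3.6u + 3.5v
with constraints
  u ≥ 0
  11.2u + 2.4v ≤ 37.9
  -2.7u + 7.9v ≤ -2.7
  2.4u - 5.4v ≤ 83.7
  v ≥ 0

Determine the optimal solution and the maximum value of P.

u = 1, v = 0, maximum P = -3.6

Vertices and P = -3.6u + 3.5v:
  (30589/9496, 7209/9496) → P = -848889/94960
  (379/112, 0) → P = -3411/280
  (1, 0) → P = -18/5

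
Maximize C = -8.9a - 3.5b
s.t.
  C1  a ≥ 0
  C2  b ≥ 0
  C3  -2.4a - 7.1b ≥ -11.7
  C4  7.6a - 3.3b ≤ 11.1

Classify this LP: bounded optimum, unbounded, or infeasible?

Corner points and C = -8.9a - 3.5b:
  (0, 0) → C = 0
  (0, 117/71) → C = -819/142
  (111/76, 0) → C = -9879/760
  (5871/3094, 1557/1547) → C = -631509/30940
The feasible region has finitely many vertices and no improving ray; the maximum is 0 at (0, 0).

bounded optimum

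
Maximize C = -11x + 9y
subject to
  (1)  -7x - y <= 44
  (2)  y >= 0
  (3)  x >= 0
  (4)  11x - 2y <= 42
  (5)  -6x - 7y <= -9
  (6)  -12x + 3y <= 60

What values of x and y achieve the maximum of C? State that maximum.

x = 82/3, y = 388/3, maximum C = 2590/3

Feasible corners and C = -11x + 9y:
  (42/11, 0) → C = -42
  (3/2, 0) → C = -33/2
  (0, 9/7) → C = 81/7
  (0, 20) → C = 180
  (82/3, 388/3) → C = 2590/3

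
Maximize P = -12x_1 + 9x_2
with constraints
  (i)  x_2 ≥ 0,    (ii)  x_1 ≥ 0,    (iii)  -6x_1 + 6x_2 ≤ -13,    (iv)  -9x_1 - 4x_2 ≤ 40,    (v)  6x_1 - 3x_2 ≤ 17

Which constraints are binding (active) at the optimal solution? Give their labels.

Feasible corners and P = -12x_1 + 9x_2:
  (13/6, 0) → P = -26
  (17/6, 0) → P = -34
  (7/2, 4/3) → P = -30

The maximum is at (13/6, 0). Substituting into each constraint, equality holds for (i) and (iii); the remaining constraints have slack.

(i) and (iii)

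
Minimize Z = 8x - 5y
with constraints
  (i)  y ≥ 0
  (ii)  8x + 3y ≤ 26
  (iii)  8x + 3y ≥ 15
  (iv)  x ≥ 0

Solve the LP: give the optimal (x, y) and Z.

Corner points and Z = 8x - 5y:
  (13/4, 0) → Z = 26
  (15/8, 0) → Z = 15
  (0, 26/3) → Z = -130/3
  (0, 5) → Z = -25

The binding constraints are 8x + 3y = 26 and x = 0.
Solving simultaneously gives x = 0, y = 26/3.

x = 0, y = 26/3, minimum Z = -130/3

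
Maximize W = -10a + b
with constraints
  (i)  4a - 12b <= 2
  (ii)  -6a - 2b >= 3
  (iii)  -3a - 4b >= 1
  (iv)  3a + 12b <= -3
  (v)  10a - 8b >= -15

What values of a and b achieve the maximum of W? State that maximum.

Extreme points and W = -10a + b:
  (-2/5, -3/10) → W = 37/10
  (-49/22, -10/11) → W = 235/11
  (-5/11, -3/22) → W = 97/22
  (-17/12, 5/48) → W = 685/48

The binding constraints are 4a - 12b = 2 and 10a - 8b = -15.
Solving simultaneously gives a = -49/22, b = -10/11.

a = -49/22, b = -10/11, maximum W = 235/11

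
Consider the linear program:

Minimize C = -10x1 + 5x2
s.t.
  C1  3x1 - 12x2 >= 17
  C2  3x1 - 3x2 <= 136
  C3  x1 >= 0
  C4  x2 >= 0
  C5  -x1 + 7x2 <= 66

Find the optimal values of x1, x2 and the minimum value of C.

x1 = 527/9, x2 = 119/9, minimum C = -4675/9

Feasible corners and C = -10x1 + 5x2:
  (527/9, 119/9) → C = -4675/9
  (17/3, 0) → C = -170/3
  (136/3, 0) → C = -1360/3

At the optimal vertex, 3x1 - 12x2 = 17 and 3x1 - 3x2 = 136.
Solving simultaneously gives x1 = 527/9, x2 = 119/9.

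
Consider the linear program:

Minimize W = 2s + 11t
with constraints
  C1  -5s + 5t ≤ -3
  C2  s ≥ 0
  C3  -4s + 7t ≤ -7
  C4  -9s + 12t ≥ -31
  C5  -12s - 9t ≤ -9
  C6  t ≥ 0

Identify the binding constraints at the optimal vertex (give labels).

C3 and C6

Feasible corners and W = 2s + 11t:
  (133/15, 61/15) → W = 937/15
  (7/4, 0) → W = 7/2
  (31/9, 0) → W = 62/9

The minimum is at (7/4, 0). Substituting into each constraint, equality holds for C3 and C6; the remaining constraints have slack.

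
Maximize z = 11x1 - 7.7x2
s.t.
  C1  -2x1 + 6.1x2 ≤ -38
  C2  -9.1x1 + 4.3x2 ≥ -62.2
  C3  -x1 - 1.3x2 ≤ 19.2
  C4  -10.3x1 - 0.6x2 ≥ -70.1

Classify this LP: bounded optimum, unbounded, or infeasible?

Feasible corners and z = 11x1 - 7.7x2:
  (21602/4691, -22140/4691) → z = 408100/4691
  (-3386/435, -764/87) → z = -7832/435
  (-170/1613, -23692/1613) → z = 902792/8065
The feasible region has finitely many vertices and no improving ray; the maximum is 902792/8065 at (-170/1613, -23692/1613).

bounded optimum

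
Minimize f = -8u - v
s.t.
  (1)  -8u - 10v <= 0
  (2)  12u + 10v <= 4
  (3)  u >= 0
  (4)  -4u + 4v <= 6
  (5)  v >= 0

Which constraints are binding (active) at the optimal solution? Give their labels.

(2) and (5)

Corner points and f = -8u - v:
  (0, 0) → f = 0
  (0, 2/5) → f = -2/5
  (1/3, 0) → f = -8/3

The minimum is at (1/3, 0). Substituting into each constraint, equality holds for (2) and (5); the remaining constraints have slack.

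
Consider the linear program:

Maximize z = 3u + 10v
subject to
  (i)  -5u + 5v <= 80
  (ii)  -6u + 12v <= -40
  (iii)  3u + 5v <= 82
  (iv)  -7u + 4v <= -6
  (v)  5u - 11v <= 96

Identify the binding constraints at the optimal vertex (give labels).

(ii) and (iii)

Extreme points and z = 3u + 10v:
  (592/33, 62/11) → z = 1212/11
  (-22/15, -61/15) → z = -676/15
  (691/29, 61/29) → z = 2683/29
  (-106/19, -214/19) → z = -2458/19

The maximum is at (592/33, 62/11). Substituting into each constraint, equality holds for (ii) and (iii); the remaining constraints have slack.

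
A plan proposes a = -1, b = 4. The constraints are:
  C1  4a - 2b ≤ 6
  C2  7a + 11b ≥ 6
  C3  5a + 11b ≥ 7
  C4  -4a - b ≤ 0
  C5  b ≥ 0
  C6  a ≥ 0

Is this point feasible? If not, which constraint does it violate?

Constraint C6: a = -1, which is not ≥ 0. All other constraints are satisfied.

not feasible — violates C6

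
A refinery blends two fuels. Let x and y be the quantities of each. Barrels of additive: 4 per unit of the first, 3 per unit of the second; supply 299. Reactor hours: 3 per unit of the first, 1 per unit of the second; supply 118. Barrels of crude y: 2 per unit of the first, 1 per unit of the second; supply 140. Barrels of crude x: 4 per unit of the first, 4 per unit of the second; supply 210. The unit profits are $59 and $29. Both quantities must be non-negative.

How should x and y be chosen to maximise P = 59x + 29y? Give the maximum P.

x = 131/4, y = 79/4, maximum P = 2505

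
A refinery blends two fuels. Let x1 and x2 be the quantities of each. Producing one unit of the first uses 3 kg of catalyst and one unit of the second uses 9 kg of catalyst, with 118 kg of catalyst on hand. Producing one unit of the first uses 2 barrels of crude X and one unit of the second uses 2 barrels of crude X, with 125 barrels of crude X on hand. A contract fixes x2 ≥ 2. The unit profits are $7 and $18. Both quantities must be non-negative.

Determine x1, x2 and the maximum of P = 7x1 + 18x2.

x1 = 100/3, x2 = 2, maximum P = 808/3

Extreme points and P = 7x1 + 18x2:
  (0, 118/9) → P = 236
  (0, 2) → P = 36
  (100/3, 2) → P = 808/3

The binding constraints are 3x1 + 9x2 = 118 and x2 = 2.
Solving simultaneously gives x1 = 100/3, x2 = 2.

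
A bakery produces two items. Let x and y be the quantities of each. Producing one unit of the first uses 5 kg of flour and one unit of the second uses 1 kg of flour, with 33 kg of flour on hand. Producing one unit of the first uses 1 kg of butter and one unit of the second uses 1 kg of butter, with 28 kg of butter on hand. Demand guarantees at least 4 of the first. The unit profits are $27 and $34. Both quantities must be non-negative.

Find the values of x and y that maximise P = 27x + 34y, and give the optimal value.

x = 4, y = 13, maximum P = 550

Feasible corners and P = 27x + 34y:
  (33/5, 0) → P = 891/5
  (4, 0) → P = 108
  (4, 13) → P = 550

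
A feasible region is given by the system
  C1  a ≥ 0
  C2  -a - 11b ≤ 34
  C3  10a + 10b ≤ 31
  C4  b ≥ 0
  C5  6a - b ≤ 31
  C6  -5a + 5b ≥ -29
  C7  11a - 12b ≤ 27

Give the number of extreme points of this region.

Intersecting each pair of boundary lines and keeping only the points that satisfy every inequality leaves:
  (0, 31/10)
  (0, 0)
  (321/115, 71/230)
  (27/11, 0)

4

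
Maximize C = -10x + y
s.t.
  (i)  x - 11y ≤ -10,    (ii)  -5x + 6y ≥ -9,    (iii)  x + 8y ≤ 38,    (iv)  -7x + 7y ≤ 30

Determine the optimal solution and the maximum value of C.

x = -26/7, y = 4/7, maximum C = 264/7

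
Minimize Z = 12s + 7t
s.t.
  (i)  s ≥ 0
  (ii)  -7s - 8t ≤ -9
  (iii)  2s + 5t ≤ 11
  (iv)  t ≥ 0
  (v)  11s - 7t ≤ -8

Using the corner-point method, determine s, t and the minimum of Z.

s = 0, t = 8/7, minimum Z = 8

At the optimal vertex, s = 0 and 11s - 7t = -8.
Solving simultaneously gives s = 0, t = 8/7.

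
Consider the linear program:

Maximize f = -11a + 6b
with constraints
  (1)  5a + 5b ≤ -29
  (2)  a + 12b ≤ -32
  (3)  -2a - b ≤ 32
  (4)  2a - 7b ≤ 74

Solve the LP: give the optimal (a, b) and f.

Corner points and f = -11a + 6b:
  (-188/55, -131/55) → f = 1282/55
  (167/45, -428/45) → f = -881/9
  (-352/23, -32/23) → f = 160
  (-75/8, -53/4) → f = 189/8

The binding constraints are a + 12b = -32 and -2a - b = 32.
Solving simultaneously gives a = -352/23, b = -32/23.

a = -352/23, b = -32/23, maximum f = 160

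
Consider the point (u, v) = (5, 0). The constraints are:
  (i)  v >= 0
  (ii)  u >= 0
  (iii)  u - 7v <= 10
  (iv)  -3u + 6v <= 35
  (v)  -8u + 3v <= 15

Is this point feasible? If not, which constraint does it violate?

(i): 0 ≥ 0 ✓
(ii): 5 ≥ 0 ✓
(iii): 5 ≤ 10 ✓
(iv): -15 ≤ 35 ✓
(v): -40 ≤ 15 ✓

feasible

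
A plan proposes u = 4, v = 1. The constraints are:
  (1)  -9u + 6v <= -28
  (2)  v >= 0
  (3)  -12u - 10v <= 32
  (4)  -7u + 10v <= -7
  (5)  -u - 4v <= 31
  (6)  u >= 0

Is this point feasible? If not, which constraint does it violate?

feasible

(1): -30 ≤ -28 ✓
(2): 1 ≥ 0 ✓
(3): -58 ≤ 32 ✓
(4): -18 ≤ -7 ✓
(5): -8 ≤ 31 ✓
(6): 4 ≥ 0 ✓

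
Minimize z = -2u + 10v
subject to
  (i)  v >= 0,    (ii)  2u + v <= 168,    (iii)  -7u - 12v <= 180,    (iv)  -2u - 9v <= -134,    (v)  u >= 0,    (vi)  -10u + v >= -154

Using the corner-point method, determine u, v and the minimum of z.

u = 380/23, v = 258/23, minimum z = 1820/23

Feasible corners and z = -2u + 10v:
  (0, 168) → z = 1680
  (161/6, 343/3) → z = 3269/3
  (0, 134/9) → z = 1340/9
  (380/23, 258/23) → z = 1820/23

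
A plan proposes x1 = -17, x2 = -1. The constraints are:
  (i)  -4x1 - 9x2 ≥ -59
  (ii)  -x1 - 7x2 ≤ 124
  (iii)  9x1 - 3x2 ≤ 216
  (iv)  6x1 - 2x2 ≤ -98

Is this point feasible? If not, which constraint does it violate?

feasible

(i): 77 ≥ -59 ✓
(ii): 24 ≤ 124 ✓
(iii): -150 ≤ 216 ✓
(iv): -100 ≤ -98 ✓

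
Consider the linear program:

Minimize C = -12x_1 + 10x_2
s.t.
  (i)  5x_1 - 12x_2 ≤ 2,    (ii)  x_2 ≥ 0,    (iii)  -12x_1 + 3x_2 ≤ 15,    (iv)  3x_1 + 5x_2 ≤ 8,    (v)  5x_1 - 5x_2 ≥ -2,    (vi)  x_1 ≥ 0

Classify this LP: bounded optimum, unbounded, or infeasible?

Extreme points and C = -12x_1 + 10x_2:
  (2/5, 0) → C = -24/5
  (106/61, 34/61) → C = -932/61
  (0, 0) → C = 0
  (3/4, 23/20) → C = 5/2
  (0, 2/5) → C = 4
The feasible region has finitely many vertices and no improving ray; the minimum is -932/61 at (106/61, 34/61).

bounded optimum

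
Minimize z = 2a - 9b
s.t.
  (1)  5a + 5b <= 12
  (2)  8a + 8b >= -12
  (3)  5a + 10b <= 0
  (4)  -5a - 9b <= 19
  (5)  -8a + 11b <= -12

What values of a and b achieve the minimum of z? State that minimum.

a = 8/9, b = -4/9, minimum z = 52/9

Extreme points and z = 2a - 9b:
  (24/5, -12/5) → z = 156/5
  (203/20, -31/4) → z = 1801/20
  (11/8, -23/8) → z = 229/8
  (-9/38, -24/19) → z = 207/19
  (8/9, -4/9) → z = 52/9

The binding constraints are 5a + 10b = 0 and -8a + 11b = -12.
Solving simultaneously gives a = 8/9, b = -4/9.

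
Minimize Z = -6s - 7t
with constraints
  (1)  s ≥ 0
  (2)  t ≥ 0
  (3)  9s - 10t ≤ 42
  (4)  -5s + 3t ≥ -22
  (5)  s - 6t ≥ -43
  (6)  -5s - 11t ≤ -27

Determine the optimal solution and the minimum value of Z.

s = 29/3, t = 79/9, minimum Z = -1075/9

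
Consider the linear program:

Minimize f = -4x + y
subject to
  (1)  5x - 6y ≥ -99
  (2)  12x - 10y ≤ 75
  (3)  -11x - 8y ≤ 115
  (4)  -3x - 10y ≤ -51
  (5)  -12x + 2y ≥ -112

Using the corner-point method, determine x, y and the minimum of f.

x = 485/48, y = 37/8, minimum f = -859/24

Vertices and f = -4x + y:
  (-171/17, 138/17) → f = 822/17
  (435/31, 874/31) → f = -866/31
  (42/5, 129/50) → f = -1551/50
  (485/48, 37/8) → f = -859/24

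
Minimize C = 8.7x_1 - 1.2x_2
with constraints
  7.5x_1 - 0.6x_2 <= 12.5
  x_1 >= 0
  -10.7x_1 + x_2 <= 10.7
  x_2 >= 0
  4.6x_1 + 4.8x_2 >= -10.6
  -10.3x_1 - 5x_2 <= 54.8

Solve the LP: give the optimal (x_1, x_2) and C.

x_1 = 473/27, x_2 = 5350/27, minimum C = -2561/30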